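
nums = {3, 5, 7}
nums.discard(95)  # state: {3, 5, 7}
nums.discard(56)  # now {3, 5, 7}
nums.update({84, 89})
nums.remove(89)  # {3, 5, 7, 84}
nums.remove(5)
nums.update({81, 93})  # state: {3, 7, 81, 84, 93}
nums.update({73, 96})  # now {3, 7, 73, 81, 84, 93, 96}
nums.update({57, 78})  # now {3, 7, 57, 73, 78, 81, 84, 93, 96}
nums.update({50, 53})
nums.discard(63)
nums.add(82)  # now {3, 7, 50, 53, 57, 73, 78, 81, 82, 84, 93, 96}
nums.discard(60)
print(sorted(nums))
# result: [3, 7, 50, 53, 57, 73, 78, 81, 82, 84, 93, 96]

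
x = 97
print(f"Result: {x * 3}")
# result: Result: 291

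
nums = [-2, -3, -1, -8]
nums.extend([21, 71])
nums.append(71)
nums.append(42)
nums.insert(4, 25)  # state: [-2, -3, -1, -8, 25, 21, 71, 71, 42]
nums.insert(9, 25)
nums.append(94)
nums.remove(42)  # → [-2, -3, -1, -8, 25, 21, 71, 71, 25, 94]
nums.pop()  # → 94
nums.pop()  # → 25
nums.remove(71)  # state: [-2, -3, -1, -8, 25, 21, 71]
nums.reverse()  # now [71, 21, 25, -8, -1, -3, -2]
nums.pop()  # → -2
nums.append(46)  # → [71, 21, 25, -8, -1, -3, 46]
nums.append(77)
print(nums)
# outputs [71, 21, 25, -8, -1, -3, 46, 77]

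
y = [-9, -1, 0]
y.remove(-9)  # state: [-1, 0]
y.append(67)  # [-1, 0, 67]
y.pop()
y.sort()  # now [-1, 0]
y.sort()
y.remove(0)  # [-1]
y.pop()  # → -1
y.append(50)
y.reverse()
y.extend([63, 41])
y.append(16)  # [50, 63, 41, 16]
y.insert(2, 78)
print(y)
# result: [50, 63, 78, 41, 16]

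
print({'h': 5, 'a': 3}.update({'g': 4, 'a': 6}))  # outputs None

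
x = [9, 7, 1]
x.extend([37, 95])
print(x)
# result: [9, 7, 1, 37, 95]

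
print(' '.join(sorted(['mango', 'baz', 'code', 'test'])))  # baz code mango test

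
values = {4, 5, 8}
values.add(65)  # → {4, 5, 8, 65}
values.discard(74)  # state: {4, 5, 8, 65}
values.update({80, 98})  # {4, 5, 8, 65, 80, 98}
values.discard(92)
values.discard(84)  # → {4, 5, 8, 65, 80, 98}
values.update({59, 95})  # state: {4, 5, 8, 59, 65, 80, 95, 98}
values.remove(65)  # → {4, 5, 8, 59, 80, 95, 98}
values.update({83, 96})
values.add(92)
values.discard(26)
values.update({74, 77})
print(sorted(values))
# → [4, 5, 8, 59, 74, 77, 80, 83, 92, 95, 96, 98]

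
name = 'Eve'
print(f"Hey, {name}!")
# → Hey, Eve!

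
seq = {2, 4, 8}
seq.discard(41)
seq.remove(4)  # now {2, 8}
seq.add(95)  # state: {2, 8, 95}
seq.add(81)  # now {2, 8, 81, 95}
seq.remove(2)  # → {8, 81, 95}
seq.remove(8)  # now {81, 95}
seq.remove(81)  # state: {95}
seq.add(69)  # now {69, 95}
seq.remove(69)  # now {95}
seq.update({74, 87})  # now {74, 87, 95}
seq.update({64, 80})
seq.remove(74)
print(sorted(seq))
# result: [64, 80, 87, 95]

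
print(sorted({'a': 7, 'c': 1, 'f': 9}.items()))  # [('a', 7), ('c', 1), ('f', 9)]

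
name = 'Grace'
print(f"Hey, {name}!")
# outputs Hey, Grace!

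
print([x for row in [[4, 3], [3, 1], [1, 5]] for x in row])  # [4, 3, 3, 1, 1, 5]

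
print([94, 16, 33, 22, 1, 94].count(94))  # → 2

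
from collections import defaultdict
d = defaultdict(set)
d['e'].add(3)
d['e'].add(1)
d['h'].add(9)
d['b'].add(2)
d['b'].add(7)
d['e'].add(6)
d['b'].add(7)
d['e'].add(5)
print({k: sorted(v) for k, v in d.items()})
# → {'e': [1, 3, 5, 6], 'h': [9], 'b': [2, 7]}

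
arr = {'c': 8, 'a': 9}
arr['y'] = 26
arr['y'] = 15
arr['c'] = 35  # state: {'c': 35, 'a': 9, 'y': 15}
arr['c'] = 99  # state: {'c': 99, 'a': 9, 'y': 15}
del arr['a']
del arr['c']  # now {'y': 15}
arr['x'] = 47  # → {'y': 15, 'x': 47}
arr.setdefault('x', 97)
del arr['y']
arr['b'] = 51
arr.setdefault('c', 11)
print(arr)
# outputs {'x': 47, 'b': 51, 'c': 11}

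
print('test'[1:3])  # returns es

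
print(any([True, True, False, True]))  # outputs True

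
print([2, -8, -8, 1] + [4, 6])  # [2, -8, -8, 1, 4, 6]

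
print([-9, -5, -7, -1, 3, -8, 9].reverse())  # None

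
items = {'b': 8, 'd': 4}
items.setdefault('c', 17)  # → 17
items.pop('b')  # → 8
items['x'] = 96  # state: {'d': 4, 'c': 17, 'x': 96}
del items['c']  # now {'d': 4, 'x': 96}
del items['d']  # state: {'x': 96}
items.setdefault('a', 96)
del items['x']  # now {'a': 96}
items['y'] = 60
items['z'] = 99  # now {'a': 96, 'y': 60, 'z': 99}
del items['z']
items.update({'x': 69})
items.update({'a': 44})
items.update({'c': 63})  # {'a': 44, 'y': 60, 'x': 69, 'c': 63}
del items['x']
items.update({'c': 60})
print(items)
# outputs {'a': 44, 'y': 60, 'c': 60}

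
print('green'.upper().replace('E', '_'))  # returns GR__N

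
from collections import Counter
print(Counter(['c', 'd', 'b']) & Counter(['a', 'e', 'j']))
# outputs Counter()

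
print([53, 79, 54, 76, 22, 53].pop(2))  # 54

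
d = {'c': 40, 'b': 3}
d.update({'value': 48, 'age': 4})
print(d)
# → {'c': 40, 'b': 3, 'value': 48, 'age': 4}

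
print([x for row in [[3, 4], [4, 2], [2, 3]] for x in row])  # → [3, 4, 4, 2, 2, 3]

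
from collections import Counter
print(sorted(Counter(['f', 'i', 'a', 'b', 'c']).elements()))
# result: ['a', 'b', 'c', 'f', 'i']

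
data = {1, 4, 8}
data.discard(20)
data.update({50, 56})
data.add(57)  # {1, 4, 8, 50, 56, 57}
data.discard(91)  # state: {1, 4, 8, 50, 56, 57}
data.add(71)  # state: {1, 4, 8, 50, 56, 57, 71}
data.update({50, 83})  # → {1, 4, 8, 50, 56, 57, 71, 83}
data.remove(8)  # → {1, 4, 50, 56, 57, 71, 83}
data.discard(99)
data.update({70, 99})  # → {1, 4, 50, 56, 57, 70, 71, 83, 99}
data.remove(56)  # {1, 4, 50, 57, 70, 71, 83, 99}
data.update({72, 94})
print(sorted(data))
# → [1, 4, 50, 57, 70, 71, 72, 83, 94, 99]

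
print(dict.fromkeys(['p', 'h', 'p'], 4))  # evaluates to {'p': 4, 'h': 4}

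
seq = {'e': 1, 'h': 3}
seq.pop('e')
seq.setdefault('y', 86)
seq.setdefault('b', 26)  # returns 26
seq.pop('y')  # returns 86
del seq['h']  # {'b': 26}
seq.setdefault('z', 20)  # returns 20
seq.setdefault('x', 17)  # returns 17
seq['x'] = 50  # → {'b': 26, 'z': 20, 'x': 50}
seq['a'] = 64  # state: {'b': 26, 'z': 20, 'x': 50, 'a': 64}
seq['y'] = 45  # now {'b': 26, 'z': 20, 'x': 50, 'a': 64, 'y': 45}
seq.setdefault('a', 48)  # 64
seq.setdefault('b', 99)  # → 26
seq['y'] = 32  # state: {'b': 26, 'z': 20, 'x': 50, 'a': 64, 'y': 32}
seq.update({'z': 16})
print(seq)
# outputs {'b': 26, 'z': 16, 'x': 50, 'a': 64, 'y': 32}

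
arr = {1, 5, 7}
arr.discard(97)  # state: {1, 5, 7}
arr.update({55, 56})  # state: {1, 5, 7, 55, 56}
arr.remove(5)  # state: {1, 7, 55, 56}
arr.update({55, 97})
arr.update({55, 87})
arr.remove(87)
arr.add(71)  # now {1, 7, 55, 56, 71, 97}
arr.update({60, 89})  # {1, 7, 55, 56, 60, 71, 89, 97}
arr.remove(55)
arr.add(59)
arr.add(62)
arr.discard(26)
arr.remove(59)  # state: {1, 7, 56, 60, 62, 71, 89, 97}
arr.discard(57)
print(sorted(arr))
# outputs [1, 7, 56, 60, 62, 71, 89, 97]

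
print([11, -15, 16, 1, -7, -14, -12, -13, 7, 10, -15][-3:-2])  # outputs [7]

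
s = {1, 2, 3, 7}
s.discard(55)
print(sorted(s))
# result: [1, 2, 3, 7]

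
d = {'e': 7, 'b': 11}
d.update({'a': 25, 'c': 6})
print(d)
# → {'e': 7, 'b': 11, 'a': 25, 'c': 6}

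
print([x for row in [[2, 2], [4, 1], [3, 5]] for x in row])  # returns [2, 2, 4, 1, 3, 5]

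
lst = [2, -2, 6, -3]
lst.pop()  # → -3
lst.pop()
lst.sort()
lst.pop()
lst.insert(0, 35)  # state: [35, -2]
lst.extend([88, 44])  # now [35, -2, 88, 44]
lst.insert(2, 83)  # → [35, -2, 83, 88, 44]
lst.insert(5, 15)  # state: [35, -2, 83, 88, 44, 15]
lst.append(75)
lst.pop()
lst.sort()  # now [-2, 15, 35, 44, 83, 88]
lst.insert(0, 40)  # [40, -2, 15, 35, 44, 83, 88]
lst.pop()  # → 88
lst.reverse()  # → [83, 44, 35, 15, -2, 40]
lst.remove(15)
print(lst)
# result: [83, 44, 35, -2, 40]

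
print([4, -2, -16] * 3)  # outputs [4, -2, -16, 4, -2, -16, 4, -2, -16]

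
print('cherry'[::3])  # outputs cr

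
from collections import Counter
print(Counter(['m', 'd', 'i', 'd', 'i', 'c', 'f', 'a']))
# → Counter({'d': 2, 'i': 2, 'm': 1, 'c': 1, 'f': 1, 'a': 1})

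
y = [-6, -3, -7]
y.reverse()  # [-7, -3, -6]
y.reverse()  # [-6, -3, -7]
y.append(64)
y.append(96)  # [-6, -3, -7, 64, 96]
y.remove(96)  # [-6, -3, -7, 64]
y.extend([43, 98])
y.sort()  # [-7, -6, -3, 43, 64, 98]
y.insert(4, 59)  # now [-7, -6, -3, 43, 59, 64, 98]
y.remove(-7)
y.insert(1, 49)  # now [-6, 49, -3, 43, 59, 64, 98]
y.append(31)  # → [-6, 49, -3, 43, 59, 64, 98, 31]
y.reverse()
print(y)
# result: [31, 98, 64, 59, 43, -3, 49, -6]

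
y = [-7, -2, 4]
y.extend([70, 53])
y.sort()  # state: [-7, -2, 4, 53, 70]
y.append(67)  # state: [-7, -2, 4, 53, 70, 67]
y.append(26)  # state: [-7, -2, 4, 53, 70, 67, 26]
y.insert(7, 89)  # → [-7, -2, 4, 53, 70, 67, 26, 89]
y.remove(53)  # [-7, -2, 4, 70, 67, 26, 89]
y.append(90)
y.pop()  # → 90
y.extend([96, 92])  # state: [-7, -2, 4, 70, 67, 26, 89, 96, 92]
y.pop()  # 92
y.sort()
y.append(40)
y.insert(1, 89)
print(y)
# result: [-7, 89, -2, 4, 26, 67, 70, 89, 96, 40]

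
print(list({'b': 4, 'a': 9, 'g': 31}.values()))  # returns [4, 9, 31]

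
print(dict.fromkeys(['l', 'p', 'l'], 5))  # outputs {'l': 5, 'p': 5}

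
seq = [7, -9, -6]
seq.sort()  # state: [-9, -6, 7]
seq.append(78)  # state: [-9, -6, 7, 78]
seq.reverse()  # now [78, 7, -6, -9]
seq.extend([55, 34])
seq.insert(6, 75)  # [78, 7, -6, -9, 55, 34, 75]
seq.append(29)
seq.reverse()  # [29, 75, 34, 55, -9, -6, 7, 78]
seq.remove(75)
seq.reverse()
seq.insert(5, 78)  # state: [78, 7, -6, -9, 55, 78, 34, 29]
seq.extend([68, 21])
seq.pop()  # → 21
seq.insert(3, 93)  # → [78, 7, -6, 93, -9, 55, 78, 34, 29, 68]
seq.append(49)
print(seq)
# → [78, 7, -6, 93, -9, 55, 78, 34, 29, 68, 49]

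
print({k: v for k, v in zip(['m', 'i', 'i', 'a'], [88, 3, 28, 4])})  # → {'m': 88, 'i': 28, 'a': 4}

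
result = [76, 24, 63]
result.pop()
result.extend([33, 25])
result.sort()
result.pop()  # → 76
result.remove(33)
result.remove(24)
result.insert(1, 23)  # [25, 23]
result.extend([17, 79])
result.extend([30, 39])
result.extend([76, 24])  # [25, 23, 17, 79, 30, 39, 76, 24]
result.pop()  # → 24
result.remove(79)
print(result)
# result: [25, 23, 17, 30, 39, 76]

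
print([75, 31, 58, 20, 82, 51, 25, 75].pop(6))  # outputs 25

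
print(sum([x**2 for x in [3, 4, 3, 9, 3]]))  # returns 124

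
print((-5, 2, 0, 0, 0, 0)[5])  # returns 0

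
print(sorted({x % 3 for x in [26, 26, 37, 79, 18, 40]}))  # [0, 1, 2]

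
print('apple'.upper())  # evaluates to APPLE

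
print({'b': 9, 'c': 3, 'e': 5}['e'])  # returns 5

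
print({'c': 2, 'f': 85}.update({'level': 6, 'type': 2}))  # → None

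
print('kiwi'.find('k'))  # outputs 0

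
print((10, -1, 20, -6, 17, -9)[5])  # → -9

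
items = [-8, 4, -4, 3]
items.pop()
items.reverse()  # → [-4, 4, -8]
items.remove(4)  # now [-4, -8]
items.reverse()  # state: [-8, -4]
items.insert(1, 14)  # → [-8, 14, -4]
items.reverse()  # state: [-4, 14, -8]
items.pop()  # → -8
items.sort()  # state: [-4, 14]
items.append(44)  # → [-4, 14, 44]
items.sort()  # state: [-4, 14, 44]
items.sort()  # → [-4, 14, 44]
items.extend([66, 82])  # [-4, 14, 44, 66, 82]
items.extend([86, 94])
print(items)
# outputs [-4, 14, 44, 66, 82, 86, 94]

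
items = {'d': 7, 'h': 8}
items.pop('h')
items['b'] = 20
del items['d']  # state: {'b': 20}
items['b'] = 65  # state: {'b': 65}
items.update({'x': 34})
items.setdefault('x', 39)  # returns 34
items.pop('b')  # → 65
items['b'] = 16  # {'x': 34, 'b': 16}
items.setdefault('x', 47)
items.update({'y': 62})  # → {'x': 34, 'b': 16, 'y': 62}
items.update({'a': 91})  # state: {'x': 34, 'b': 16, 'y': 62, 'a': 91}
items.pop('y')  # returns 62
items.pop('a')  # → 91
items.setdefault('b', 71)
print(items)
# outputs {'x': 34, 'b': 16}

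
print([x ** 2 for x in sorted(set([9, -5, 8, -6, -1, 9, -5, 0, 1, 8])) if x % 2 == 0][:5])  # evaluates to [36, 0, 64]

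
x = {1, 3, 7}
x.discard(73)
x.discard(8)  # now {1, 3, 7}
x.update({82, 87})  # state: {1, 3, 7, 82, 87}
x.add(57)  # {1, 3, 7, 57, 82, 87}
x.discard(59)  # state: {1, 3, 7, 57, 82, 87}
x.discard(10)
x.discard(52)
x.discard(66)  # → {1, 3, 7, 57, 82, 87}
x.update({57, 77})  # {1, 3, 7, 57, 77, 82, 87}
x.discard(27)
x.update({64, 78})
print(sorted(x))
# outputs [1, 3, 7, 57, 64, 77, 78, 82, 87]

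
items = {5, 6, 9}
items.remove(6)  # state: {5, 9}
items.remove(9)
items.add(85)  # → {5, 85}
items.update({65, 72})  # {5, 65, 72, 85}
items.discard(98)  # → {5, 65, 72, 85}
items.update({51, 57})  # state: {5, 51, 57, 65, 72, 85}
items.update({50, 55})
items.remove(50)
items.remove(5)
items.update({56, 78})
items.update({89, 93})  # {51, 55, 56, 57, 65, 72, 78, 85, 89, 93}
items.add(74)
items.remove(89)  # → {51, 55, 56, 57, 65, 72, 74, 78, 85, 93}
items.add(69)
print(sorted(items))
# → [51, 55, 56, 57, 65, 69, 72, 74, 78, 85, 93]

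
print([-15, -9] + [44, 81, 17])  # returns [-15, -9, 44, 81, 17]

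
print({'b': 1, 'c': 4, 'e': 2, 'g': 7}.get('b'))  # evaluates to 1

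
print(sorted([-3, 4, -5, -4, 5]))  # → [-5, -4, -3, 4, 5]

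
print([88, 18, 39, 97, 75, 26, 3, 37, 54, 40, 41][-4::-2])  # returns [37, 26, 97, 18]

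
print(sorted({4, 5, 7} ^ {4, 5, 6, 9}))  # [6, 7, 9]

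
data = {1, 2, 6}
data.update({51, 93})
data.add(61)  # {1, 2, 6, 51, 61, 93}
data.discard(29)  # {1, 2, 6, 51, 61, 93}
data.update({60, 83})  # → {1, 2, 6, 51, 60, 61, 83, 93}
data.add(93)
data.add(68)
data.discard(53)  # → {1, 2, 6, 51, 60, 61, 68, 83, 93}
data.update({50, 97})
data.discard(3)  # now {1, 2, 6, 50, 51, 60, 61, 68, 83, 93, 97}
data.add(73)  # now {1, 2, 6, 50, 51, 60, 61, 68, 73, 83, 93, 97}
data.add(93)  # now {1, 2, 6, 50, 51, 60, 61, 68, 73, 83, 93, 97}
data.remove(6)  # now {1, 2, 50, 51, 60, 61, 68, 73, 83, 93, 97}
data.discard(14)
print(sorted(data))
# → [1, 2, 50, 51, 60, 61, 68, 73, 83, 93, 97]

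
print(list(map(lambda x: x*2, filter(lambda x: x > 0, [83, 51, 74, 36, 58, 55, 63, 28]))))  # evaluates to [166, 102, 148, 72, 116, 110, 126, 56]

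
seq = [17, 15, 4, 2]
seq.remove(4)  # [17, 15, 2]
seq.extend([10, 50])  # [17, 15, 2, 10, 50]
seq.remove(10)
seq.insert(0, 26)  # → [26, 17, 15, 2, 50]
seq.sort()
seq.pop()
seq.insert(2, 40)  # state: [2, 15, 40, 17, 26]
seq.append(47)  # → [2, 15, 40, 17, 26, 47]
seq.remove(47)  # [2, 15, 40, 17, 26]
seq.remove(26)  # [2, 15, 40, 17]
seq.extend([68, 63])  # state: [2, 15, 40, 17, 68, 63]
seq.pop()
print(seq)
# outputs [2, 15, 40, 17, 68]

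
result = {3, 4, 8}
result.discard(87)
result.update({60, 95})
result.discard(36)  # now {3, 4, 8, 60, 95}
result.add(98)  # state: {3, 4, 8, 60, 95, 98}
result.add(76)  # {3, 4, 8, 60, 76, 95, 98}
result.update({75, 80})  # {3, 4, 8, 60, 75, 76, 80, 95, 98}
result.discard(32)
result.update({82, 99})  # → {3, 4, 8, 60, 75, 76, 80, 82, 95, 98, 99}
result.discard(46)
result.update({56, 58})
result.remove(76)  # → {3, 4, 8, 56, 58, 60, 75, 80, 82, 95, 98, 99}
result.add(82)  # {3, 4, 8, 56, 58, 60, 75, 80, 82, 95, 98, 99}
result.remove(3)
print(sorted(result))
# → [4, 8, 56, 58, 60, 75, 80, 82, 95, 98, 99]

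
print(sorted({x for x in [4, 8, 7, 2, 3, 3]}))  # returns [2, 3, 4, 7, 8]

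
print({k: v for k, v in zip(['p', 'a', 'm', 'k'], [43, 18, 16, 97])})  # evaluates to {'p': 43, 'a': 18, 'm': 16, 'k': 97}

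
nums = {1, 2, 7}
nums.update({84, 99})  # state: {1, 2, 7, 84, 99}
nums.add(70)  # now {1, 2, 7, 70, 84, 99}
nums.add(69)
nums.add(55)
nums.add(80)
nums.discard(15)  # {1, 2, 7, 55, 69, 70, 80, 84, 99}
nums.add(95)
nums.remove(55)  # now {1, 2, 7, 69, 70, 80, 84, 95, 99}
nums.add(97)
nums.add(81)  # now {1, 2, 7, 69, 70, 80, 81, 84, 95, 97, 99}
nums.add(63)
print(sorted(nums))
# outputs [1, 2, 7, 63, 69, 70, 80, 81, 84, 95, 97, 99]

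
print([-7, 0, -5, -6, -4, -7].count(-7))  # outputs 2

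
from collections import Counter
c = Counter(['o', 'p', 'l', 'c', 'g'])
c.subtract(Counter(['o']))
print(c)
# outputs Counter({'p': 1, 'l': 1, 'c': 1, 'g': 1, 'o': 0})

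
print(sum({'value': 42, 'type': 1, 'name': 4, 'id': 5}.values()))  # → 52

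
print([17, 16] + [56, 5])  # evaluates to [17, 16, 56, 5]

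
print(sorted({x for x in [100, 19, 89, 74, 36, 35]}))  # [19, 35, 36, 74, 89, 100]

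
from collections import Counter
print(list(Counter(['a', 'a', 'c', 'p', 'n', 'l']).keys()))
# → ['a', 'c', 'p', 'n', 'l']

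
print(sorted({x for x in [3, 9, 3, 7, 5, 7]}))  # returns [3, 5, 7, 9]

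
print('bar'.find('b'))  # 0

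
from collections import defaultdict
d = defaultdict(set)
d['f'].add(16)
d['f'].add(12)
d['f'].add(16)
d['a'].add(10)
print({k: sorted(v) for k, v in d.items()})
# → {'f': [12, 16], 'a': [10]}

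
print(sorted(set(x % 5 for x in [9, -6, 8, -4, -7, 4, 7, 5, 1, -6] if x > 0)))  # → [0, 1, 2, 3, 4]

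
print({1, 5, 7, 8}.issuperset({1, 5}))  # True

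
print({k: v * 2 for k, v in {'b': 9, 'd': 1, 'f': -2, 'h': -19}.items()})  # {'b': 18, 'd': 2, 'f': -4, 'h': -38}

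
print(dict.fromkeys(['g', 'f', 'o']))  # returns {'g': None, 'f': None, 'o': None}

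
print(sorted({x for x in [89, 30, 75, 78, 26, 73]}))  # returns [26, 30, 73, 75, 78, 89]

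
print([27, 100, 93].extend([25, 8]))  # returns None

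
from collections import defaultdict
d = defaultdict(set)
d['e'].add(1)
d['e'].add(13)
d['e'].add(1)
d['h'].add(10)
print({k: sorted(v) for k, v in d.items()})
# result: {'e': [1, 13], 'h': [10]}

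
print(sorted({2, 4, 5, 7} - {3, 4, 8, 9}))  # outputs [2, 5, 7]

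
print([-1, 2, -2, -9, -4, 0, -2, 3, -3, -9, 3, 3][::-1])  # [3, 3, -9, -3, 3, -2, 0, -4, -9, -2, 2, -1]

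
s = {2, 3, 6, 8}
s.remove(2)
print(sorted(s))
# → [3, 6, 8]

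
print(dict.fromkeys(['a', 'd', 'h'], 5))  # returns {'a': 5, 'd': 5, 'h': 5}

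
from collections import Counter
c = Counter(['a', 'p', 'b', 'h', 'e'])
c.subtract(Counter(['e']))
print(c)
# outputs Counter({'a': 1, 'p': 1, 'b': 1, 'h': 1, 'e': 0})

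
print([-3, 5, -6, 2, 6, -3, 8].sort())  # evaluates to None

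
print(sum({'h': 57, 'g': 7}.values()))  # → 64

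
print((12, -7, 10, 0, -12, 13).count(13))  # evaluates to 1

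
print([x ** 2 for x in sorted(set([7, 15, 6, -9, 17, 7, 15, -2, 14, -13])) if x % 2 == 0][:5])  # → [4, 36, 196]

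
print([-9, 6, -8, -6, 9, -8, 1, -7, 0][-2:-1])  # [-7]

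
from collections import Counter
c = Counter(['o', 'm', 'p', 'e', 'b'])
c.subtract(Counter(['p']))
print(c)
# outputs Counter({'o': 1, 'm': 1, 'e': 1, 'b': 1, 'p': 0})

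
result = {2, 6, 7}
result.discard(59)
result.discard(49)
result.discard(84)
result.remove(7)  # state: {2, 6}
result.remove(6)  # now {2}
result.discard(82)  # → {2}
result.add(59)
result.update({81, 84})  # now {2, 59, 81, 84}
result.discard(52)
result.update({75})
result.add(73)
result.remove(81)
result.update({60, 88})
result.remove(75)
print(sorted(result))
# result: [2, 59, 60, 73, 84, 88]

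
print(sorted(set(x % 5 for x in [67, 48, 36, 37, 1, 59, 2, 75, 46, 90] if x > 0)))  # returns [0, 1, 2, 3, 4]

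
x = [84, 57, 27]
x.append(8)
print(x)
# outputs [84, 57, 27, 8]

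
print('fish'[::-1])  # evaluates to hsif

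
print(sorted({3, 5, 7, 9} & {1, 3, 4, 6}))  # [3]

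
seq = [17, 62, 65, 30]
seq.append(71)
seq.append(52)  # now [17, 62, 65, 30, 71, 52]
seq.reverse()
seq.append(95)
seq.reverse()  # [95, 17, 62, 65, 30, 71, 52]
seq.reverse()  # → [52, 71, 30, 65, 62, 17, 95]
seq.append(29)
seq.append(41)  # [52, 71, 30, 65, 62, 17, 95, 29, 41]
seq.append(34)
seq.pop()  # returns 34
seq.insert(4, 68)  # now [52, 71, 30, 65, 68, 62, 17, 95, 29, 41]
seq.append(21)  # [52, 71, 30, 65, 68, 62, 17, 95, 29, 41, 21]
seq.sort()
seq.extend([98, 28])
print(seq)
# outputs [17, 21, 29, 30, 41, 52, 62, 65, 68, 71, 95, 98, 28]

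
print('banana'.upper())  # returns BANANA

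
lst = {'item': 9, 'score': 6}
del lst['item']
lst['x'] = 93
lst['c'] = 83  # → {'score': 6, 'x': 93, 'c': 83}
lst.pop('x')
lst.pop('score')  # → 6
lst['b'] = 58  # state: {'c': 83, 'b': 58}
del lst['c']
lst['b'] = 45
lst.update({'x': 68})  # {'b': 45, 'x': 68}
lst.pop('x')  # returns 68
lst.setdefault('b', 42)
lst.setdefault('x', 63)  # 63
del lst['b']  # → {'x': 63}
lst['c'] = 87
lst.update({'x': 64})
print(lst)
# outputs {'x': 64, 'c': 87}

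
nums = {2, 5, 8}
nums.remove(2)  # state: {5, 8}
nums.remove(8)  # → {5}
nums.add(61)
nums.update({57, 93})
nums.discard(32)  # {5, 57, 61, 93}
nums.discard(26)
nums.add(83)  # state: {5, 57, 61, 83, 93}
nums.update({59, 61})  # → {5, 57, 59, 61, 83, 93}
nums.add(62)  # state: {5, 57, 59, 61, 62, 83, 93}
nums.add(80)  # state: {5, 57, 59, 61, 62, 80, 83, 93}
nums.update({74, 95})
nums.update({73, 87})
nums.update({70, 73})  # {5, 57, 59, 61, 62, 70, 73, 74, 80, 83, 87, 93, 95}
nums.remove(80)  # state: {5, 57, 59, 61, 62, 70, 73, 74, 83, 87, 93, 95}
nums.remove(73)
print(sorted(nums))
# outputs [5, 57, 59, 61, 62, 70, 74, 83, 87, 93, 95]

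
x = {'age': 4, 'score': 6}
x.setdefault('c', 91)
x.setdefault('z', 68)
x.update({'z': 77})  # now {'age': 4, 'score': 6, 'c': 91, 'z': 77}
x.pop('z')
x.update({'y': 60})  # {'age': 4, 'score': 6, 'c': 91, 'y': 60}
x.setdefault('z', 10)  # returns 10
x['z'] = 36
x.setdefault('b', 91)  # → 91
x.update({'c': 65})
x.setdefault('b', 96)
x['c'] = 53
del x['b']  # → {'age': 4, 'score': 6, 'c': 53, 'y': 60, 'z': 36}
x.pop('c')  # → 53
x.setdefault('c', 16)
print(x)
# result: {'age': 4, 'score': 6, 'y': 60, 'z': 36, 'c': 16}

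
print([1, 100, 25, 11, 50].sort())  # None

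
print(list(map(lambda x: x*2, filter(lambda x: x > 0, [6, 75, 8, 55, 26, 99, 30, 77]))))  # [12, 150, 16, 110, 52, 198, 60, 154]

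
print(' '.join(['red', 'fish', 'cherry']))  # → red fish cherry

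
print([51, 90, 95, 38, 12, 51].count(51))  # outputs 2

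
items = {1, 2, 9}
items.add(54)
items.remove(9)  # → {1, 2, 54}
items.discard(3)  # {1, 2, 54}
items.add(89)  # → {1, 2, 54, 89}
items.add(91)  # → {1, 2, 54, 89, 91}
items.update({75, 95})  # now {1, 2, 54, 75, 89, 91, 95}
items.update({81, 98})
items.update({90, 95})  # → {1, 2, 54, 75, 81, 89, 90, 91, 95, 98}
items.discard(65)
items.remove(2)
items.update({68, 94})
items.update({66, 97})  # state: {1, 54, 66, 68, 75, 81, 89, 90, 91, 94, 95, 97, 98}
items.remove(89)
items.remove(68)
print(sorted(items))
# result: [1, 54, 66, 75, 81, 90, 91, 94, 95, 97, 98]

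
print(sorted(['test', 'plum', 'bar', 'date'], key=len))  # ['bar', 'test', 'plum', 'date']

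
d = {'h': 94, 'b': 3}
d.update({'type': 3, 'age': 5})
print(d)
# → {'h': 94, 'b': 3, 'type': 3, 'age': 5}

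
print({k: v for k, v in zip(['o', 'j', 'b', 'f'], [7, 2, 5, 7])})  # {'o': 7, 'j': 2, 'b': 5, 'f': 7}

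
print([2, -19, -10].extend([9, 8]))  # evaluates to None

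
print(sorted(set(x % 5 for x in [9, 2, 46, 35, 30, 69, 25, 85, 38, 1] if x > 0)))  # [0, 1, 2, 3, 4]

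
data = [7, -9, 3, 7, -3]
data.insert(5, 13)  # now [7, -9, 3, 7, -3, 13]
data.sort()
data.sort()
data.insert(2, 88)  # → [-9, -3, 88, 3, 7, 7, 13]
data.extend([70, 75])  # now [-9, -3, 88, 3, 7, 7, 13, 70, 75]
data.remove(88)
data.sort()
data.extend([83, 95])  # [-9, -3, 3, 7, 7, 13, 70, 75, 83, 95]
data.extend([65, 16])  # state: [-9, -3, 3, 7, 7, 13, 70, 75, 83, 95, 65, 16]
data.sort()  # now [-9, -3, 3, 7, 7, 13, 16, 65, 70, 75, 83, 95]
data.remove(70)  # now [-9, -3, 3, 7, 7, 13, 16, 65, 75, 83, 95]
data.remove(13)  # [-9, -3, 3, 7, 7, 16, 65, 75, 83, 95]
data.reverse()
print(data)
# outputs [95, 83, 75, 65, 16, 7, 7, 3, -3, -9]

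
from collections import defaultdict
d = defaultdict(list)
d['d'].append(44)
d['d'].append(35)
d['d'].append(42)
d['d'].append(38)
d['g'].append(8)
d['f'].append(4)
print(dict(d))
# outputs {'d': [44, 35, 42, 38], 'g': [8], 'f': [4]}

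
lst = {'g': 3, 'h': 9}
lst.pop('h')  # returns 9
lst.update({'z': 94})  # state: {'g': 3, 'z': 94}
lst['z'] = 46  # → {'g': 3, 'z': 46}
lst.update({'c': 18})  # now {'g': 3, 'z': 46, 'c': 18}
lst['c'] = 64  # {'g': 3, 'z': 46, 'c': 64}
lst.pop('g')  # 3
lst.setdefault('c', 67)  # 64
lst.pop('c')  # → 64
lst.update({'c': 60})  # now {'z': 46, 'c': 60}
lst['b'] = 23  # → {'z': 46, 'c': 60, 'b': 23}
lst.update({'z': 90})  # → {'z': 90, 'c': 60, 'b': 23}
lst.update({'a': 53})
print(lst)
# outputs {'z': 90, 'c': 60, 'b': 23, 'a': 53}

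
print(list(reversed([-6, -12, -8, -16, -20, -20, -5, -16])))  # [-16, -5, -20, -20, -16, -8, -12, -6]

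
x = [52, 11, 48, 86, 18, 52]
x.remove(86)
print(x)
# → [52, 11, 48, 18, 52]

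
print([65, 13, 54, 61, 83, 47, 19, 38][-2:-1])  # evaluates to [19]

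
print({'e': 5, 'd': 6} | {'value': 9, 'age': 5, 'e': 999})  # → {'e': 999, 'd': 6, 'value': 9, 'age': 5}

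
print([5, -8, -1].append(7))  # None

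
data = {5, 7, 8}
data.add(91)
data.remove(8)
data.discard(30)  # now {5, 7, 91}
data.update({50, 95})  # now {5, 7, 50, 91, 95}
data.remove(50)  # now {5, 7, 91, 95}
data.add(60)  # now {5, 7, 60, 91, 95}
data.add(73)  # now {5, 7, 60, 73, 91, 95}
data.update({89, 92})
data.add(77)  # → {5, 7, 60, 73, 77, 89, 91, 92, 95}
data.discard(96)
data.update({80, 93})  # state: {5, 7, 60, 73, 77, 80, 89, 91, 92, 93, 95}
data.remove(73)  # {5, 7, 60, 77, 80, 89, 91, 92, 93, 95}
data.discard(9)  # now {5, 7, 60, 77, 80, 89, 91, 92, 93, 95}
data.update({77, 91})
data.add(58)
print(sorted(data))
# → [5, 7, 58, 60, 77, 80, 89, 91, 92, 93, 95]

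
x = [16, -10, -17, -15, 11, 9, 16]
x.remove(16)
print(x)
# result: [-10, -17, -15, 11, 9, 16]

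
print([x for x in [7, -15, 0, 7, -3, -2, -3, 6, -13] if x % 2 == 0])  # [0, -2, 6]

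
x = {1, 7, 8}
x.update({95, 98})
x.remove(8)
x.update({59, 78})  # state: {1, 7, 59, 78, 95, 98}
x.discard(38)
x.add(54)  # {1, 7, 54, 59, 78, 95, 98}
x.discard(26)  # {1, 7, 54, 59, 78, 95, 98}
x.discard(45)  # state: {1, 7, 54, 59, 78, 95, 98}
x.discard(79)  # {1, 7, 54, 59, 78, 95, 98}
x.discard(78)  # {1, 7, 54, 59, 95, 98}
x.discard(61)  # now {1, 7, 54, 59, 95, 98}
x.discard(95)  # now {1, 7, 54, 59, 98}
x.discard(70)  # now {1, 7, 54, 59, 98}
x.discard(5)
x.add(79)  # {1, 7, 54, 59, 79, 98}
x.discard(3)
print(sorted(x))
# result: [1, 7, 54, 59, 79, 98]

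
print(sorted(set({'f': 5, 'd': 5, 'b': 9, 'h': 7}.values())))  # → [5, 7, 9]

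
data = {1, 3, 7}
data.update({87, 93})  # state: {1, 3, 7, 87, 93}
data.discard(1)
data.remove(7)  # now {3, 87, 93}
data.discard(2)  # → {3, 87, 93}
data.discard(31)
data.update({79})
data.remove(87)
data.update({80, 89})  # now {3, 79, 80, 89, 93}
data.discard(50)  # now {3, 79, 80, 89, 93}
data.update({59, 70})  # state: {3, 59, 70, 79, 80, 89, 93}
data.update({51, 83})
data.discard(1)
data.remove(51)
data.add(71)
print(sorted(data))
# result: [3, 59, 70, 71, 79, 80, 83, 89, 93]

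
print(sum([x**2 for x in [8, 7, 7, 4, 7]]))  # 227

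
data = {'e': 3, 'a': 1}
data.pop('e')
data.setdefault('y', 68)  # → 68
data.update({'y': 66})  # {'a': 1, 'y': 66}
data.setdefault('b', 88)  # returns 88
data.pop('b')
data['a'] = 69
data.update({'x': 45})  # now {'a': 69, 'y': 66, 'x': 45}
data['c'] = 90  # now {'a': 69, 'y': 66, 'x': 45, 'c': 90}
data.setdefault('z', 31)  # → 31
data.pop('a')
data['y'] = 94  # {'y': 94, 'x': 45, 'c': 90, 'z': 31}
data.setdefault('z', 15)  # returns 31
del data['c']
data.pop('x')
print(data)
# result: {'y': 94, 'z': 31}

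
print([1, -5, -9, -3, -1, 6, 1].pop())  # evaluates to 1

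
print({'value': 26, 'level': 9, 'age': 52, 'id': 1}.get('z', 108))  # 108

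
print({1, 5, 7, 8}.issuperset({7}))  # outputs True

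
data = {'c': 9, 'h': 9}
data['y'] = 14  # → {'c': 9, 'h': 9, 'y': 14}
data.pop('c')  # 9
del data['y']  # {'h': 9}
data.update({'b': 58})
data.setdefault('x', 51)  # 51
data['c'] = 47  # {'h': 9, 'b': 58, 'x': 51, 'c': 47}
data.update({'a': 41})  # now {'h': 9, 'b': 58, 'x': 51, 'c': 47, 'a': 41}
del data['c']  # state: {'h': 9, 'b': 58, 'x': 51, 'a': 41}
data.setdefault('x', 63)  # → 51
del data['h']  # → {'b': 58, 'x': 51, 'a': 41}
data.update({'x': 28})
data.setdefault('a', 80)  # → 41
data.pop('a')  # 41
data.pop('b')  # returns 58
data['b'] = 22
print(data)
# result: {'x': 28, 'b': 22}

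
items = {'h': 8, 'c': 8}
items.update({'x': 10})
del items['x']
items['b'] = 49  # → {'h': 8, 'c': 8, 'b': 49}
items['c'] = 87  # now {'h': 8, 'c': 87, 'b': 49}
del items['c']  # {'h': 8, 'b': 49}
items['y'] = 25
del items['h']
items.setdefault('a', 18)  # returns 18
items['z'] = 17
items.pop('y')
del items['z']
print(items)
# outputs {'b': 49, 'a': 18}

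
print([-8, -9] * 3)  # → [-8, -9, -8, -9, -8, -9]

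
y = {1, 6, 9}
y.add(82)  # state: {1, 6, 9, 82}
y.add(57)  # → {1, 6, 9, 57, 82}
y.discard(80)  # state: {1, 6, 9, 57, 82}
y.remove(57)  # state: {1, 6, 9, 82}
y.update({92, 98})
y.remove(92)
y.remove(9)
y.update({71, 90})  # {1, 6, 71, 82, 90, 98}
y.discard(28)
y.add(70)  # {1, 6, 70, 71, 82, 90, 98}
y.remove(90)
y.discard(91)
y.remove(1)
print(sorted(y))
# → [6, 70, 71, 82, 98]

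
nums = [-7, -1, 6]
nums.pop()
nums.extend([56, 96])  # [-7, -1, 56, 96]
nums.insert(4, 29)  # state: [-7, -1, 56, 96, 29]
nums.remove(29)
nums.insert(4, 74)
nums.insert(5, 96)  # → [-7, -1, 56, 96, 74, 96]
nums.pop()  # 96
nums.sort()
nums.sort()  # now [-7, -1, 56, 74, 96]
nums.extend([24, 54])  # [-7, -1, 56, 74, 96, 24, 54]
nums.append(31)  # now [-7, -1, 56, 74, 96, 24, 54, 31]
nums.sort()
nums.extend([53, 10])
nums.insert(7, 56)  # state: [-7, -1, 24, 31, 54, 56, 74, 56, 96, 53, 10]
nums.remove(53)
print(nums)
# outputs [-7, -1, 24, 31, 54, 56, 74, 56, 96, 10]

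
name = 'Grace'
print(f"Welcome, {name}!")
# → Welcome, Grace!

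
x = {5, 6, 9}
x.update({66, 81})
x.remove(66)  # {5, 6, 9, 81}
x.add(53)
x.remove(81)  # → {5, 6, 9, 53}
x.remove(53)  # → {5, 6, 9}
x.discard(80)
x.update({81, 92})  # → {5, 6, 9, 81, 92}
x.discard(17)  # {5, 6, 9, 81, 92}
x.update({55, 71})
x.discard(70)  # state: {5, 6, 9, 55, 71, 81, 92}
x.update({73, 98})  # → {5, 6, 9, 55, 71, 73, 81, 92, 98}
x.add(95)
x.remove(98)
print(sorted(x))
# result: [5, 6, 9, 55, 71, 73, 81, 92, 95]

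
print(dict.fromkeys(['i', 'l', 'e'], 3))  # {'i': 3, 'l': 3, 'e': 3}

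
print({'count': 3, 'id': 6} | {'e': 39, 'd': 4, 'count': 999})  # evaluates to {'count': 999, 'id': 6, 'e': 39, 'd': 4}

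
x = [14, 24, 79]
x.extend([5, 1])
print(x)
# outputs [14, 24, 79, 5, 1]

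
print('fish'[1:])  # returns ish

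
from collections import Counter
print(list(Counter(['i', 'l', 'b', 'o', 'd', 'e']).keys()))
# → ['i', 'l', 'b', 'o', 'd', 'e']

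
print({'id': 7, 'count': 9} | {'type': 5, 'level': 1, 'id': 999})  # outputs {'id': 999, 'count': 9, 'type': 5, 'level': 1}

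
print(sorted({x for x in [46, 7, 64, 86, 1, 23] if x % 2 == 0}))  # [46, 64, 86]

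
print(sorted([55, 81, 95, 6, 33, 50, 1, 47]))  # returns [1, 6, 33, 47, 50, 55, 81, 95]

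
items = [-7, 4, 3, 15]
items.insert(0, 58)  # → [58, -7, 4, 3, 15]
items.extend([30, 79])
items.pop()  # 79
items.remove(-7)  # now [58, 4, 3, 15, 30]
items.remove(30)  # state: [58, 4, 3, 15]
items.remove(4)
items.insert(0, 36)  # [36, 58, 3, 15]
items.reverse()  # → [15, 3, 58, 36]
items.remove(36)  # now [15, 3, 58]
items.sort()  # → [3, 15, 58]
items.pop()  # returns 58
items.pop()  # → 15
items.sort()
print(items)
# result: [3]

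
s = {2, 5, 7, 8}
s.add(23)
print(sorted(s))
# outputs [2, 5, 7, 8, 23]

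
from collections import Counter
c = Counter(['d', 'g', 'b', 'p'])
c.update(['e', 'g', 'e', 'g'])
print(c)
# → Counter({'g': 3, 'e': 2, 'd': 1, 'b': 1, 'p': 1})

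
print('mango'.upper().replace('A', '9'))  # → M9NGO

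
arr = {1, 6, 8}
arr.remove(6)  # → {1, 8}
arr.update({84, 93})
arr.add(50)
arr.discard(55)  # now {1, 8, 50, 84, 93}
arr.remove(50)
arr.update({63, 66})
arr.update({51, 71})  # {1, 8, 51, 63, 66, 71, 84, 93}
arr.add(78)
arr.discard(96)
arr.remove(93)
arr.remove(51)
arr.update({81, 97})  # {1, 8, 63, 66, 71, 78, 81, 84, 97}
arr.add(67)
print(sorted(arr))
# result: [1, 8, 63, 66, 67, 71, 78, 81, 84, 97]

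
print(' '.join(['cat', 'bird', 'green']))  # cat bird green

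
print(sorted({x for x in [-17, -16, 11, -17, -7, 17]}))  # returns [-17, -16, -7, 11, 17]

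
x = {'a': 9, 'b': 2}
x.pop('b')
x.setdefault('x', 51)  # 51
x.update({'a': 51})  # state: {'a': 51, 'x': 51}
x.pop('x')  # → 51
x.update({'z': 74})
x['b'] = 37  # {'a': 51, 'z': 74, 'b': 37}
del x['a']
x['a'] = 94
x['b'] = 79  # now {'z': 74, 'b': 79, 'a': 94}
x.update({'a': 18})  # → {'z': 74, 'b': 79, 'a': 18}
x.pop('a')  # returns 18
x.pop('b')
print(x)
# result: {'z': 74}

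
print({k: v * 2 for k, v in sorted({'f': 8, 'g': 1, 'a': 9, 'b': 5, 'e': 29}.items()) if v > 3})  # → {'a': 18, 'b': 10, 'e': 58, 'f': 16}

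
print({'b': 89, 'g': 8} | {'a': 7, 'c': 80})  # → {'b': 89, 'g': 8, 'a': 7, 'c': 80}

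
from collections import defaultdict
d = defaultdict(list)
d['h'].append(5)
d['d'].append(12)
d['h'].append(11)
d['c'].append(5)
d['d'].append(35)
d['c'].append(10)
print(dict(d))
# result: {'h': [5, 11], 'd': [12, 35], 'c': [5, 10]}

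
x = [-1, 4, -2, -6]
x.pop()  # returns -6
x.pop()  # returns -2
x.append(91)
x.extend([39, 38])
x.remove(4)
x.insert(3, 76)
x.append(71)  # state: [-1, 91, 39, 76, 38, 71]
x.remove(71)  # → [-1, 91, 39, 76, 38]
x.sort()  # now [-1, 38, 39, 76, 91]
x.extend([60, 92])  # [-1, 38, 39, 76, 91, 60, 92]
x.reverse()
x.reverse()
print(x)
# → [-1, 38, 39, 76, 91, 60, 92]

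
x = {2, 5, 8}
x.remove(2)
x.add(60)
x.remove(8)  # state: {5, 60}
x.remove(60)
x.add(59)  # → {5, 59}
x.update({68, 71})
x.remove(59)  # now {5, 68, 71}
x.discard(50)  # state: {5, 68, 71}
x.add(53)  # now {5, 53, 68, 71}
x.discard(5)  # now {53, 68, 71}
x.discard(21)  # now {53, 68, 71}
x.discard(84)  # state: {53, 68, 71}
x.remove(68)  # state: {53, 71}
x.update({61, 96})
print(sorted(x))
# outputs [53, 61, 71, 96]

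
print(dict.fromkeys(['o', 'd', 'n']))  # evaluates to {'o': None, 'd': None, 'n': None}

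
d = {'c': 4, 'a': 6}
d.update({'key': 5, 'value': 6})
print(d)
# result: {'c': 4, 'a': 6, 'key': 5, 'value': 6}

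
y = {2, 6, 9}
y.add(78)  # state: {2, 6, 9, 78}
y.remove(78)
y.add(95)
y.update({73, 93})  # {2, 6, 9, 73, 93, 95}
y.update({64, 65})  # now {2, 6, 9, 64, 65, 73, 93, 95}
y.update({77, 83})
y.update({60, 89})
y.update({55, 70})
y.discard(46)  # {2, 6, 9, 55, 60, 64, 65, 70, 73, 77, 83, 89, 93, 95}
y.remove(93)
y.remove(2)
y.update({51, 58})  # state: {6, 9, 51, 55, 58, 60, 64, 65, 70, 73, 77, 83, 89, 95}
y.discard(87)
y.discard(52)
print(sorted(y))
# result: [6, 9, 51, 55, 58, 60, 64, 65, 70, 73, 77, 83, 89, 95]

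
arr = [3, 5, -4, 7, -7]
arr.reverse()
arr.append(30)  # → [-7, 7, -4, 5, 3, 30]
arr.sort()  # [-7, -4, 3, 5, 7, 30]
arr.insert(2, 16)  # [-7, -4, 16, 3, 5, 7, 30]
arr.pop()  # 30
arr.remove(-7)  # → [-4, 16, 3, 5, 7]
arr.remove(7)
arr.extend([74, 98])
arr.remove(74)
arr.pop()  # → 98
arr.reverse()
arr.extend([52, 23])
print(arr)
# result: [5, 3, 16, -4, 52, 23]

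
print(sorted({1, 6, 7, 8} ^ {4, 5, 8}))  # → [1, 4, 5, 6, 7]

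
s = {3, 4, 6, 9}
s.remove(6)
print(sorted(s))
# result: [3, 4, 9]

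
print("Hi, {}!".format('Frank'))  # Hi, Frank!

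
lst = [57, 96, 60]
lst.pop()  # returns 60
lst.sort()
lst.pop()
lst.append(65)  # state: [57, 65]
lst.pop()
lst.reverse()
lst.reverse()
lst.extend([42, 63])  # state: [57, 42, 63]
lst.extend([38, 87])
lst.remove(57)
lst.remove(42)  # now [63, 38, 87]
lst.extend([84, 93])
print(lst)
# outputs [63, 38, 87, 84, 93]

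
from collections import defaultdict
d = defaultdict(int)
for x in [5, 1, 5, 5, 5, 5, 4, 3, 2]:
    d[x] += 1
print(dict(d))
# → {5: 5, 1: 1, 4: 1, 3: 1, 2: 1}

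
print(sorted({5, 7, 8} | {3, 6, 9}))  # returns [3, 5, 6, 7, 8, 9]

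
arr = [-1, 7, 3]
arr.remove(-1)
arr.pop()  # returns 3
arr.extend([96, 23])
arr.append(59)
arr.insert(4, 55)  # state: [7, 96, 23, 59, 55]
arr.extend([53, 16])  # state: [7, 96, 23, 59, 55, 53, 16]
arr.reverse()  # [16, 53, 55, 59, 23, 96, 7]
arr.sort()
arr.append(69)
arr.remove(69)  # [7, 16, 23, 53, 55, 59, 96]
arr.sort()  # [7, 16, 23, 53, 55, 59, 96]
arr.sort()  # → [7, 16, 23, 53, 55, 59, 96]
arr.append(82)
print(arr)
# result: [7, 16, 23, 53, 55, 59, 96, 82]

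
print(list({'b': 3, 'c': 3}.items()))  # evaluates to [('b', 3), ('c', 3)]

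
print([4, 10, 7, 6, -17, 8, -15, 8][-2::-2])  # [-15, -17, 7, 4]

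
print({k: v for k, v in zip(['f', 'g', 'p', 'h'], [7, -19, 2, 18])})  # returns {'f': 7, 'g': -19, 'p': 2, 'h': 18}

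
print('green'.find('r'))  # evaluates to 1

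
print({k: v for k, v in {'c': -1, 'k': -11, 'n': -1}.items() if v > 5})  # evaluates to {}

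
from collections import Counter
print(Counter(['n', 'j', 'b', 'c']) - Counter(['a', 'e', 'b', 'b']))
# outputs Counter({'n': 1, 'j': 1, 'c': 1})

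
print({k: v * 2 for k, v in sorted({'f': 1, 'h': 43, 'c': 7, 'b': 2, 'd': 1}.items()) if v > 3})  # {'c': 14, 'h': 86}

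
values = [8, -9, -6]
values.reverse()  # [-6, -9, 8]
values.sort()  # [-9, -6, 8]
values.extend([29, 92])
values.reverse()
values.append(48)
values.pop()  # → 48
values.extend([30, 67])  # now [92, 29, 8, -6, -9, 30, 67]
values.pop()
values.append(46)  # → [92, 29, 8, -6, -9, 30, 46]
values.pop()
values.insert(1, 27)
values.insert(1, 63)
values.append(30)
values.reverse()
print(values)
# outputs [30, 30, -9, -6, 8, 29, 27, 63, 92]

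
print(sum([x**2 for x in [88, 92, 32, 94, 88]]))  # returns 33812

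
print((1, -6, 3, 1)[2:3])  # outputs (3,)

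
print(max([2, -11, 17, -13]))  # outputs 17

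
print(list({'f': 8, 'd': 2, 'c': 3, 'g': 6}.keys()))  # ['f', 'd', 'c', 'g']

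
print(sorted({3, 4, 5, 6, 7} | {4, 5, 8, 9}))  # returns [3, 4, 5, 6, 7, 8, 9]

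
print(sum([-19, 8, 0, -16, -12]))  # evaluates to -39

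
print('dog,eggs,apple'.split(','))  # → ['dog', 'eggs', 'apple']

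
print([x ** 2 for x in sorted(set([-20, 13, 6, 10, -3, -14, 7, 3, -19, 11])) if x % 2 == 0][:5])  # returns [400, 196, 36, 100]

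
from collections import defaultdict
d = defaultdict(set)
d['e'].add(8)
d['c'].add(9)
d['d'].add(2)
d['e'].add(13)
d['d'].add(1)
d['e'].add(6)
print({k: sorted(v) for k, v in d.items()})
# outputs {'e': [6, 8, 13], 'c': [9], 'd': [1, 2]}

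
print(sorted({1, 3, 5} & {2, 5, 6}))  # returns [5]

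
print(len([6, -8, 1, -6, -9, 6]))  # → 6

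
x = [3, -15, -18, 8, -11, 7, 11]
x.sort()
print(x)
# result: [-18, -15, -11, 3, 7, 8, 11]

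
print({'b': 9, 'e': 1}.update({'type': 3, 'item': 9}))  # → None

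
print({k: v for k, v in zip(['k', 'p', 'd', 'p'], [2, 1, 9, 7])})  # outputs {'k': 2, 'p': 7, 'd': 9}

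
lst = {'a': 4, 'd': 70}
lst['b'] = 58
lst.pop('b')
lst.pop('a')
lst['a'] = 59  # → {'d': 70, 'a': 59}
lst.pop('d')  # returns 70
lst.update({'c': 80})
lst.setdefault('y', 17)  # 17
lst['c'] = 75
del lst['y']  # {'a': 59, 'c': 75}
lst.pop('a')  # 59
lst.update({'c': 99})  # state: {'c': 99}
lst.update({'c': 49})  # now {'c': 49}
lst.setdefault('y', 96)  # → 96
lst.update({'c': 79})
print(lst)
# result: {'c': 79, 'y': 96}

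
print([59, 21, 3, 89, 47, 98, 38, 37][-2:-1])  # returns [38]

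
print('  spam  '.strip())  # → spam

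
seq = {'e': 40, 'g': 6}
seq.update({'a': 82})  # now {'e': 40, 'g': 6, 'a': 82}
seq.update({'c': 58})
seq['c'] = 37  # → {'e': 40, 'g': 6, 'a': 82, 'c': 37}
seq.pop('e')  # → 40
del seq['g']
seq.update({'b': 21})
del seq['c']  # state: {'a': 82, 'b': 21}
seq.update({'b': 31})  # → {'a': 82, 'b': 31}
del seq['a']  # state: {'b': 31}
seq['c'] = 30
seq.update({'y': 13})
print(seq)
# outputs {'b': 31, 'c': 30, 'y': 13}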